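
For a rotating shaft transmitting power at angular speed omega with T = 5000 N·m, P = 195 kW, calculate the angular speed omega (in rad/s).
Model: a rotating shaft transmitting power at angular speed omega, so P = T·omega.
Solve for omega: omega = P / T.
Convert to SI units:
  P = 195 kW = 195000 W
Substitute:
  omega = 195000 / 5000
  omega = 39 rad/s
Final answer: omega = 39 rad/s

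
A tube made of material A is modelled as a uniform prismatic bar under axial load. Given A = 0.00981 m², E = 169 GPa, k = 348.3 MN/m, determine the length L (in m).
Model: a uniform prismatic bar under axial load, so k = (A·E) / L.
Solve for L: L = (A·E) / k.
Convert to SI units:
  E = 169 GPa = 1.69 × 10¹¹ Pa
  k = 348.3 MN/m = 3.483 × 10⁸ N/m
Substitute:
  L = (0.00981 × (1.69 × 10¹¹)) / (3.483 × 10⁸)
  L = 4.76 m
Final answer: L = 4.76 m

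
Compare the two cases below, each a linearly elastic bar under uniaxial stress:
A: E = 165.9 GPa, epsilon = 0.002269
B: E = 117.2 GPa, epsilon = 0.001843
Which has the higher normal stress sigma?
Model: a linearly elastic bar under uniaxial stress, so sigma = E·epsilon (SI units).
  A: sigma = (1.659 × 10¹¹) × 0.002269 = 3.764 × 10⁸ Pa = 376.4 MPa
  B: sigma = (1.172 × 10¹¹) × 0.001843 = 2.16 × 10⁸ Pa = 216 MPa
376.4 MPa > 216 MPa, so A is larger.
Final answer: A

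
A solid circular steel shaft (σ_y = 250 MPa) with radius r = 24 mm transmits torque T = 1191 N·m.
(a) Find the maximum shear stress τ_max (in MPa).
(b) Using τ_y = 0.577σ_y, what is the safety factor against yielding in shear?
(a) For a solid circular shaft, τ_max = T·r/J with J = π·r^4/2, i.e. τ_max = 2·T / (π·r^3). Convert r = 24 mm = 0.024 m.
  τ_max = (2 × 1191) / (π × 0.024^3) = 5.485 × 10⁷ Pa = 54.85 MPa
(b) τ_y = 0.577 × 250 = 144.25 MPa
  SF = τ_y/τ_max = 144.25 / 54.85 = 2.63
Final answer: (a) τ_max = 54.85 MPa, (b) SF = 2.63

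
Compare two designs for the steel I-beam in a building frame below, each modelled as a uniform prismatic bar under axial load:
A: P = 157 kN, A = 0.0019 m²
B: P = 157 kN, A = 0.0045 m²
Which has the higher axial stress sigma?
Model: a uniform prismatic bar under axial load, so sigma = P / A (SI units).
  A: sigma = 157000 / 0.0019 = 8.263 × 10⁷ Pa = 82.63 MPa
  B: sigma = 157000 / 0.0045 = 3.489 × 10⁷ Pa = 34.89 MPa
82.63 MPa > 34.89 MPa, so A is larger.
Final answer: A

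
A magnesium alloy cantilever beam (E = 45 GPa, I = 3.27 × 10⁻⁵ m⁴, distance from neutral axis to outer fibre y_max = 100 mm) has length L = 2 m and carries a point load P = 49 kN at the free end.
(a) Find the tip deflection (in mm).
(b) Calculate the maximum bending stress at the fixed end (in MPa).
(a) Tip deflection of a cantilever with an end point load: δ = P·L^3 / (3·E·I). Convert P = 49 kN = 49000 N, E = 45 GPa = 4.5 × 10¹⁰ Pa.
  δ = (49000 × 2^3) / (3 × (4.5 × 10¹⁰) × (3.27 × 10⁻⁵)) = 0.0888 m = 88.8 mm
(b) Maximum bending moment at the fixed end: M = P·L = 49000 × 2 = 98000 N·m. Convert y_max = 100 mm = 0.1 m.
  σ = M·y_max / I = (98000 × 0.1) / (3.27 × 10⁻⁵) = 2.997 × 10⁸ Pa = 299.7 MPa
Final answer: (a) δ = 88.8 mm, (b) σ = 299.7 MPa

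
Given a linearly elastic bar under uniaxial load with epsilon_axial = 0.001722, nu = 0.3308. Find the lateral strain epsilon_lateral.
Model: a linearly elastic bar under uniaxial load, so epsilon_lateral = -nu·epsilon_axial.
Substitute:
  epsilon_lateral = -(0.3308 × 0.001722)
  epsilon_lateral = -0.0005696
Final answer: epsilon_lateral = -0.0005696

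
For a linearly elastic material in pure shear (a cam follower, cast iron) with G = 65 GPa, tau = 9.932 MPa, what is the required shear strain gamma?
Model: a linearly elastic material in pure shear, so tau = G·gamma.
Solve for gamma: gamma = tau / G.
Convert to SI units:
  G = 65 GPa = 6.5 × 10¹⁰ Pa
  tau = 9.932 MPa = 9.932 × 10⁶ Pa
Substitute:
  gamma = (9.932 × 10⁶) / (6.5 × 10¹⁰)
  gamma = 0.0001528
Final answer: gamma = 0.0001528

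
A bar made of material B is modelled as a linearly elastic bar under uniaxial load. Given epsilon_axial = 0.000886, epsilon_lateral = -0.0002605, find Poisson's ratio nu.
Model: a linearly elastic bar under uniaxial load, so epsilon_lateral = -nu·epsilon_axial.
Solve for nu: nu = -epsilon_lateral / epsilon_axial.
Substitute:
  nu = -(-0.0002605) / 0.000886
  nu = 0.294
Final answer: nu = 0.294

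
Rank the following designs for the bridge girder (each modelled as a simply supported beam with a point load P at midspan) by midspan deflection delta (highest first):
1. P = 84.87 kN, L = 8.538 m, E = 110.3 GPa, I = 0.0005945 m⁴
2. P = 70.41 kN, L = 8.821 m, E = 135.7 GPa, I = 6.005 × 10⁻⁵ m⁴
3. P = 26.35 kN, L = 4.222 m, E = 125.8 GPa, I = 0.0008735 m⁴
Model: a simply supported beam with a point load P at midspan, so delta = (P·L^3) / (48·E·I) (SI units).
  Case 1: delta = (84870 × 8.538^3) / (48 × (1.103 × 10¹¹) × 0.0005945) = 0.01678 m = 16.78 mm
  Case 2: delta = (70410 × 8.821^3) / (48 × (1.357 × 10¹¹) × (6.005 × 10⁻⁵)) = 0.1236 m = 123.6 mm
  Case 3: delta = (26350 × 4.222^3) / (48 × (1.258 × 10¹¹) × 0.0008735) = 0.000376 m = 0.376 mm
Ordering: 123.6 mm (case 2) > 16.78 mm (case 1) > 0.376 mm (case 3)
Final answer: 2, 1, 3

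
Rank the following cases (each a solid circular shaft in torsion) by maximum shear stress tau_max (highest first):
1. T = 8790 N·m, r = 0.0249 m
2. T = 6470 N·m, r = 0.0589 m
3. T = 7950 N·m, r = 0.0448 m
Model: a solid circular shaft in torsion, so tau_max = (2·T) / (π·r^3) (SI units).
  Case 1: tau_max = (2 × 8790) / (π × 0.0249^3) = 3.625 × 10⁸ Pa = 362.5 MPa
  Case 2: tau_max = (2 × 6470) / (π × 0.0589^3) = 2.016 × 10⁷ Pa = 20.16 MPa
  Case 3: tau_max = (2 × 7950) / (π × 0.0448^3) = 5.629 × 10⁷ Pa = 56.29 MPa
Ordering: 362.5 MPa (case 1) > 56.29 MPa (case 3) > 20.16 MPa (case 2)
Final answer: 1, 3, 2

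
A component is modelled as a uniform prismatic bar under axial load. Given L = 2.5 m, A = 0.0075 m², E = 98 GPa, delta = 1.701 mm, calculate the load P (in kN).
Model: a uniform prismatic bar under axial load, so delta = (P·L) / (A·E).
Solve for P: P = (delta·A·E) / L.
Convert to SI units:
  E = 98 GPa = 9.8 × 10¹⁰ Pa
  delta = 1.701 mm = 0.001701 m
Substitute:
  P = (0.001701 × 0.0075 × (9.8 × 10¹⁰)) / 2.5
  P = 500100 N
Convert: P = 500100 N = 500.1 kN
Final answer: P = 500.1 kN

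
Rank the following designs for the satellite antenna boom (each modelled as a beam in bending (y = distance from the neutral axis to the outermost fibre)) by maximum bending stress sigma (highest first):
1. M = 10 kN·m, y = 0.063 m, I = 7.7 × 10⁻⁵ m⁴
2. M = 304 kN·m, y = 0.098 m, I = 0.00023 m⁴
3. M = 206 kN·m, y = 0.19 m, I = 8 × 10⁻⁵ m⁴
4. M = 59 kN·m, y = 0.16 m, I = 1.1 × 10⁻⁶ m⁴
Model: a beam in bending (y = distance from the neutral axis to the outermost fibre), so sigma = (M·y) / I (SI units).
  Case 1: sigma = (10000 × 0.063) / (7.7 × 10⁻⁵) = 8.182 × 10⁶ Pa = 8.182 MPa
  Case 2: sigma = (304000 × 0.098) / 0.00023 = 1.295 × 10⁸ Pa = 129.5 MPa
  Case 3: sigma = (206000 × 0.19) / (8 × 10⁻⁵) = 4.892 × 10⁸ Pa = 489.2 MPa
  Case 4: sigma = (59000 × 0.16) / (1.1 × 10⁻⁶) = 8.582 × 10⁹ Pa = 8582 MPa
Ordering: 8582 MPa (case 4) > 489.2 MPa (case 3) > 129.5 MPa (case 2) > 8.182 MPa (case 1)
Final answer: 4, 3, 2, 1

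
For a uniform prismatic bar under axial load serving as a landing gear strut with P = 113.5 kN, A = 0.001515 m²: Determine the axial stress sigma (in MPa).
Model: a uniform prismatic bar under axial load, so sigma = P / A.
Convert to SI units:
  P = 113.5 kN = 113500 N
Substitute:
  sigma = 113500 / 0.001515
  sigma = 7.492 × 10⁷ Pa
Convert: sigma = 7.492 × 10⁷ Pa = 74.92 MPa
Final answer: sigma = 74.92 MPa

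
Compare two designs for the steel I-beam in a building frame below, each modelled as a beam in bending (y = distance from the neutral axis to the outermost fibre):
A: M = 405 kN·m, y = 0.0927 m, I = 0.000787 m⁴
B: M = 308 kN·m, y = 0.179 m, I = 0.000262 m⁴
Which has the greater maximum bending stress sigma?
Model: a beam in bending (y = distance from the neutral axis to the outermost fibre), so sigma = (M·y) / I (SI units).
  A: sigma = (405000 × 0.0927) / 0.000787 = 4.77 × 10⁷ Pa = 47.7 MPa
  B: sigma = (308000 × 0.179) / 0.000262 = 2.104 × 10⁸ Pa = 210.4 MPa
210.4 MPa > 47.7 MPa, so B is larger.
Final answer: B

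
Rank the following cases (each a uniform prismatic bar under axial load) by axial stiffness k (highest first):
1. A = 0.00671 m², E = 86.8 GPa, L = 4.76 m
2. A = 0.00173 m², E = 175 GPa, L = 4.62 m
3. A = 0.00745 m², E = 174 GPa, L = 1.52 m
Model: a uniform prismatic bar under axial load, so k = (A·E) / L (SI units).
  Case 1: k = (0.00671 × (8.68 × 10¹⁰)) / 4.76 = 1.224 × 10⁸ N/m = 122.4 MN/m
  Case 2: k = (0.00173 × (1.75 × 10¹¹)) / 4.62 = 6.553 × 10⁷ N/m = 65.53 MN/m
  Case 3: k = (0.00745 × (1.74 × 10¹¹)) / 1.52 = 8.528 × 10⁸ N/m = 852.8 MN/m
Ordering: 852.8 MN/m (case 3) > 122.4 MN/m (case 1) > 65.53 MN/m (case 2)
Final answer: 3, 1, 2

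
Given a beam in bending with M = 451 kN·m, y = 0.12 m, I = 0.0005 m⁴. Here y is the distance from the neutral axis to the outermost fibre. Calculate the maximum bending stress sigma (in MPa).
Model: a beam in bending, so sigma = (M·y) / I.
Convert to SI units:
  M = 451 kN·m = 451000 N·m
Substitute:
  sigma = (451000 × 0.12) / 0.0005
  sigma = 1.082 × 10⁸ Pa
Convert: sigma = 1.082 × 10⁸ Pa = 108.2 MPa
Final answer: sigma = 108.2 MPa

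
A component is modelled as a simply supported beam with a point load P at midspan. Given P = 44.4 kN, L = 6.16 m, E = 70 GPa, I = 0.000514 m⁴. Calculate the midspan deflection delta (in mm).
Model: a simply supported beam with a point load P at midspan, so delta = (P·L^3) / (48·E·I).
Convert to SI units:
  P = 44.4 kN = 44400 N
  E = 70 GPa = 7 × 10¹⁰ Pa
Substitute:
  delta = (44400 × 6.16^3) / (48 × (7 × 10¹⁰) × 0.000514)
  delta = 0.006009 m
Convert: delta = 0.006009 m = 6.009 mm
Final answer: delta = 6.009 mm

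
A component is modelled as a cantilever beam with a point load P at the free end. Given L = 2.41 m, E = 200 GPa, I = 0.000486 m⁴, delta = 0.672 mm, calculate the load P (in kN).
Model: a cantilever beam with a point load P at the free end, so delta = (P·L^3) / (3·E·I).
Solve for P: P = (3·delta·E·I) / L^3.
Convert to SI units:
  E = 200 GPa = 2 × 10¹¹ Pa
  delta = 0.672 mm = 0.000672 m
Substitute:
  P = (3 × 0.000672 × (2 × 10¹¹) × 0.000486) / 2.41^3
  P = 14000 N
Convert: P = 14000 N = 14 kN
Final answer: P = 14 kN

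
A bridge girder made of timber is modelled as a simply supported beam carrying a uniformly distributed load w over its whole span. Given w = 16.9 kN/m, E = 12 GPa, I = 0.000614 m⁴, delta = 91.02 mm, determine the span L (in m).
Model: a simply supported beam carrying a uniformly distributed load w over its whole span, so delta = (5·w·L^4) / (384·E·I).
Solve for L: L = ((384·delta·E·I) / (5·w))^(1/4).
Convert to SI units:
  w = 16.9 kN/m = 16900 N/m
  E = 12 GPa = 1.2 × 10¹⁰ Pa
  delta = 91.02 mm = 0.09102 m
Substitute:
  L = ((384 × 0.09102 × (1.2 × 10¹⁰) × 0.000614) / (5 × 16900))^(1/4)
  L = 7.43 m
Final answer: L = 7.43 m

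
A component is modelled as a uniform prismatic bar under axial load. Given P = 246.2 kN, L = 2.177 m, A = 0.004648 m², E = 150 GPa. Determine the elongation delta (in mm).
Model: a uniform prismatic bar under axial load, so delta = (P·L) / (A·E).
Convert to SI units:
  P = 246.2 kN = 246200 N
  E = 150 GPa = 1.5 × 10¹¹ Pa
Substitute:
  delta = (246200 × 2.177) / (0.004648 × (1.5 × 10¹¹))
  delta = 0.0007688 m
Convert: delta = 0.0007688 m = 0.7688 mm
Final answer: delta = 0.7688 mm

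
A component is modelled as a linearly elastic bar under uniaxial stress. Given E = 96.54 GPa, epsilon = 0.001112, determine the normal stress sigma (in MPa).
Model: a linearly elastic bar under uniaxial stress, so epsilon = sigma / E.
Solve for sigma: sigma = epsilon·E.
Convert to SI units:
  E = 96.54 GPa = 9.654 × 10¹⁰ Pa
Substitute:
  sigma = 0.001112 × (9.654 × 10¹⁰)
  sigma = 1.074 × 10⁸ Pa
Convert: sigma = 1.074 × 10⁸ Pa = 107.4 MPa
Final answer: sigma = 107.4 MPa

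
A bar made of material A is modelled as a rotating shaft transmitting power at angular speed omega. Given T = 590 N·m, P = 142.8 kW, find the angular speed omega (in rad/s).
Model: a rotating shaft transmitting power at angular speed omega, so P = T·omega.
Solve for omega: omega = P / T.
Convert to SI units:
  P = 142.8 kW = 142800 W
Substitute:
  omega = 142800 / 590
  omega = 242 rad/s
Final answer: omega = 242 rad/s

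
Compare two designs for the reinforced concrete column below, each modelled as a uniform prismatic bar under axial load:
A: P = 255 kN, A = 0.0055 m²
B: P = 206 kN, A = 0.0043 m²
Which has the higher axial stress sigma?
Model: a uniform prismatic bar under axial load, so sigma = P / A (SI units).
  A: sigma = 255000 / 0.0055 = 4.636 × 10⁷ Pa = 46.36 MPa
  B: sigma = 206000 / 0.0043 = 4.791 × 10⁷ Pa = 47.91 MPa
47.91 MPa > 46.36 MPa, so B is larger.
Final answer: B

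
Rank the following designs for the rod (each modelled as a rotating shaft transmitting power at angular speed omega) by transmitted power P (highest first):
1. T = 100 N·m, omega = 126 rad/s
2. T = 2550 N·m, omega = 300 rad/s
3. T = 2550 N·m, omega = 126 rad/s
Model: a rotating shaft transmitting power at angular speed omega, so P = T·omega (SI units).
  Case 1: P = 100 × 126 = 12600 W = 12.6 kW
  Case 2: P = 2550 × 300 = 765000 W = 765 kW
  Case 3: P = 2550 × 126 = 321300 W = 321.3 kW
Ordering: 765 kW (case 2) > 321.3 kW (case 3) > 12.6 kW (case 1)
Final answer: 2, 3, 1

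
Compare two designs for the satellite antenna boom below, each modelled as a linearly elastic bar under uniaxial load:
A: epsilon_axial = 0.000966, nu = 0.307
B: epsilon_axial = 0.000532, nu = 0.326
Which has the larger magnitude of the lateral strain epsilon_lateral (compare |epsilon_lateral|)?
Model: a linearly elastic bar under uniaxial load, so epsilon_lateral = -nu·epsilon_axial (SI units).
  A: epsilon_lateral = -(0.307 × 0.000966) = -0.0002966
  B: epsilon_lateral = -(0.326 × 0.000532) = -0.0001734
|epsilon_lateral|: A = 0.0002966, B = 0.0001734, so A is larger in magnitude.
Final answer: A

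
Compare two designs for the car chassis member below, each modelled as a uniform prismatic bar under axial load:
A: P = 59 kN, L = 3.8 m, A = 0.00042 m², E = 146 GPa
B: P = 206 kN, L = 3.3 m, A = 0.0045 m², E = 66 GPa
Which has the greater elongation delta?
Model: a uniform prismatic bar under axial load, so delta = (P·L) / (A·E) (SI units).
  A: delta = (59000 × 3.8) / (0.00042 × (1.46 × 10¹¹)) = 0.003656 m = 3.656 mm
  B: delta = (206000 × 3.3) / (0.0045 × (6.6 × 10¹⁰)) = 0.002289 m = 2.289 mm
3.656 mm > 2.289 mm, so A is larger.
Final answer: A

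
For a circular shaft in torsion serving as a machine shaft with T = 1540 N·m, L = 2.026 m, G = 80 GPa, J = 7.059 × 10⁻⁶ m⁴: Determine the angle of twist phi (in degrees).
Model: a circular shaft in torsion, so phi = (T·L) / (G·J).
Convert to SI units:
  G = 80 GPa = 8 × 10¹⁰ Pa
Substitute:
  phi = (1540 × 2.026) / ((8 × 10¹⁰) × (7.059 × 10⁻⁶))
  phi = 0.005525 rad
Convert to degrees: phi = 0.005525 × 180/π = 0.3166°
Final answer: phi = 0.3166°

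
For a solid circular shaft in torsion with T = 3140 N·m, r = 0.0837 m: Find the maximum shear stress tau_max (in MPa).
Model: a solid circular shaft in torsion, so tau_max = (2·T) / (π·r^3).
Substitute:
  tau_max = (2 × 3140) / (π × 0.0837^3)
  tau_max = 3.409 × 10⁶ Pa
Convert: tau_max = 3.409 × 10⁶ Pa = 3.409 MPa
Final answer: tau_max = 3.409 MPa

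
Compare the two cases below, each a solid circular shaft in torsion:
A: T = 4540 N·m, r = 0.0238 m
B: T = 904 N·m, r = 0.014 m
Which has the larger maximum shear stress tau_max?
Model: a solid circular shaft in torsion, so tau_max = (2·T) / (π·r^3) (SI units).
  A: tau_max = (2 × 4540) / (π × 0.0238^3) = 2.144 × 10⁸ Pa = 214.4 MPa
  B: tau_max = (2 × 904) / (π × 0.014^3) = 2.097 × 10⁸ Pa = 209.7 MPa
214.4 MPa > 209.7 MPa, so A is larger.
Final answer: A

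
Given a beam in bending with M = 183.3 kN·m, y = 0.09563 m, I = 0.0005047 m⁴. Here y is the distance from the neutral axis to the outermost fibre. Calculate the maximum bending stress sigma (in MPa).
Model: a beam in bending, so sigma = (M·y) / I.
Convert to SI units:
  M = 183.3 kN·m = 183300 N·m
Substitute:
  sigma = (183300 × 0.09563) / 0.0005047
  sigma = 3.473 × 10⁷ Pa
Convert: sigma = 3.473 × 10⁷ Pa = 34.73 MPa
Final answer: sigma = 34.73 MPa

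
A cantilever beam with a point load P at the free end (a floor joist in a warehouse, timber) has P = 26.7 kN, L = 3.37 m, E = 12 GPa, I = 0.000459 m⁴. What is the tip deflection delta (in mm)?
Model: a cantilever beam with a point load P at the free end, so delta = (P·L^3) / (3·E·I).
Convert to SI units:
  P = 26.7 kN = 26700 N
  E = 12 GPa = 1.2 × 10¹⁰ Pa
Substitute:
  delta = (26700 × 3.37^3) / (3 × (1.2 × 10¹⁰) × 0.000459)
  delta = 0.06184 m
Convert: delta = 0.06184 m = 61.84 mm
Final answer: delta = 61.84 mm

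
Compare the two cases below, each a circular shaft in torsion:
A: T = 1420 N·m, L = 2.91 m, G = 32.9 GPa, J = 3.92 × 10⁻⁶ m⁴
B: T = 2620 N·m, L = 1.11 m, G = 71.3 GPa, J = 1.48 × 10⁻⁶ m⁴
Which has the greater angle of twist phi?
Model: a circular shaft in torsion, so phi = (T·L) / (G·J) (SI units).
  A: phi = (1420 × 2.91) / ((3.29 × 10¹⁰) × (3.92 × 10⁻⁶)) = 0.03204 rad = 1.836°
  B: phi = (2620 × 1.11) / ((7.13 × 10¹⁰) × (1.48 × 10⁻⁶)) = 0.02756 rad = 1.579°
1.836° > 1.579°, so A is larger.
Final answer: A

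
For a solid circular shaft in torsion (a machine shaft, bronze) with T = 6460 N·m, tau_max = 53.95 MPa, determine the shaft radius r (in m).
Model: a solid circular shaft in torsion, so tau_max = (2·T) / (π·r^3).
Solve for r: r = ((2·T) / (π·tau_max))^(1/3).
Convert to SI units:
  tau_max = 53.95 MPa = 5.395 × 10⁷ Pa
Substitute:
  r = ((2 × 6460) / (π × (5.395 × 10⁷)))^(1/3)
  r = 0.0424 m
Final answer: r = 0.0424 m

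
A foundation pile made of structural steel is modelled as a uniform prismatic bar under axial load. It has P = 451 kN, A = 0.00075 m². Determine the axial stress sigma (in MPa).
Model: a uniform prismatic bar under axial load, so sigma = P / A.
Convert to SI units:
  P = 451 kN = 451000 N
Substitute:
  sigma = 451000 / 0.00075
  sigma = 6.013 × 10⁸ Pa
Convert: sigma = 6.013 × 10⁸ Pa = 601.3 MPa
Final answer: sigma = 601.3 MPa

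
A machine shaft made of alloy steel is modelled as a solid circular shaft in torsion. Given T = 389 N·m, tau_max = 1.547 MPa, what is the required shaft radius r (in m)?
Model: a solid circular shaft in torsion, so tau_max = (2·T) / (π·r^3).
Solve for r: r = ((2·T) / (π·tau_max))^(1/3).
Convert to SI units:
  tau_max = 1.547 MPa = 1.547 × 10⁶ Pa
Substitute:
  r = ((2 × 389) / (π × (1.547 × 10⁶)))^(1/3)
  r = 0.0543 m
Final answer: r = 0.0543 m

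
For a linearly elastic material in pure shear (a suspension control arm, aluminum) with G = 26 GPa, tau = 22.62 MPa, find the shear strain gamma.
Model: a linearly elastic material in pure shear, so tau = G·gamma.
Solve for gamma: gamma = tau / G.
Convert to SI units:
  G = 26 GPa = 2.6 × 10¹⁰ Pa
  tau = 22.62 MPa = 2.262 × 10⁷ Pa
Substitute:
  gamma = (2.262 × 10⁷) / (2.6 × 10¹⁰)
  gamma = 0.00087
Final answer: gamma = 0.00087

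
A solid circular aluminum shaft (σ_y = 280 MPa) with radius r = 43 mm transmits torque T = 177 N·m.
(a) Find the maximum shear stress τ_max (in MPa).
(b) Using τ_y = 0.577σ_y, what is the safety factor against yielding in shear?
(a) For a solid circular shaft, τ_max = T·r/J with J = π·r^4/2, i.e. τ_max = 2·T / (π·r^3). Convert r = 43 mm = 0.043 m.
  τ_max = (2 × 177) / (π × 0.043^3) = 1.417 × 10⁶ Pa = 1.417 MPa
(b) τ_y = 0.577 × 280 = 161.56 MPa
  SF = τ_y/τ_max = 161.56 / 1.417 = 114
Final answer: (a) τ_max = 1.417 MPa, (b) SF = 114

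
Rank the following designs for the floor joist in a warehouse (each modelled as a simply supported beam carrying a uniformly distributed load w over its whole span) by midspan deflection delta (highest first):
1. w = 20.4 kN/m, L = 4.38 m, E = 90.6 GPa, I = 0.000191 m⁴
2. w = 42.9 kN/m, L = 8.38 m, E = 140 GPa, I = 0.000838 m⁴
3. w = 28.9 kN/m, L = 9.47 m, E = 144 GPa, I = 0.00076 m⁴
Model: a simply supported beam carrying a uniformly distributed load w over its whole span, so delta = (5·w·L^4) / (384·E·I) (SI units).
  Case 1: delta = (5 × 20400 × 4.38^4) / (384 × (9.06 × 10¹⁰) × 0.000191) = 0.005649 m = 5.649 mm
  Case 2: delta = (5 × 42900 × 8.38^4) / (384 × (1.4 × 10¹¹) × 0.000838) = 0.02348 m = 23.48 mm
  Case 3: delta = (5 × 28900 × 9.47^4) / (384 × (1.44 × 10¹¹) × 0.00076) = 0.02765 m = 27.65 mm
Ordering: 27.65 mm (case 3) > 23.48 mm (case 2) > 5.649 mm (case 1)
Final answer: 3, 2, 1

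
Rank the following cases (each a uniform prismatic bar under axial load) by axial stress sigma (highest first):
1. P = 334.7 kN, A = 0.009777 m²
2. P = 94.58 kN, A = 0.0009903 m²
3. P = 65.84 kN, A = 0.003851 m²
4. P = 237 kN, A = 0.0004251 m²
Model: a uniform prismatic bar under axial load, so sigma = P / A (SI units).
  Case 1: sigma = 334700 / 0.009777 = 3.423 × 10⁷ Pa = 34.23 MPa
  Case 2: sigma = 94580 / 0.0009903 = 9.551 × 10⁷ Pa = 95.51 MPa
  Case 3: sigma = 65840 / 0.003851 = 1.71 × 10⁷ Pa = 17.1 MPa
  Case 4: sigma = 237000 / 0.0004251 = 5.575 × 10⁸ Pa = 557.5 MPa
Ordering: 557.5 MPa (case 4) > 95.51 MPa (case 2) > 34.23 MPa (case 1) > 17.1 MPa (case 3)
Final answer: 4, 2, 1, 3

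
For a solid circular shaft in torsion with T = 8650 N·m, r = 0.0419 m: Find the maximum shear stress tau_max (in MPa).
Model: a solid circular shaft in torsion, so tau_max = (2·T) / (π·r^3).
Substitute:
  tau_max = (2 × 8650) / (π × 0.0419^3)
  tau_max = 7.486 × 10⁷ Pa
Convert: tau_max = 7.486 × 10⁷ Pa = 74.86 MPa
Final answer: tau_max = 74.86 MPa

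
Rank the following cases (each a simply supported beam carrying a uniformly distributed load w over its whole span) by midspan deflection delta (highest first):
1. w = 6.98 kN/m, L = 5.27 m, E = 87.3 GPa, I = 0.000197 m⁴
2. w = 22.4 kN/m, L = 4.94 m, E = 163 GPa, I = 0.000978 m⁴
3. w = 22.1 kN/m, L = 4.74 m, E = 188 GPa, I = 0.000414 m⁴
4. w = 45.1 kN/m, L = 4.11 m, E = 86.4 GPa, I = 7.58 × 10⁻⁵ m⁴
Model: a simply supported beam carrying a uniformly distributed load w over its whole span, so delta = (5·w·L^4) / (384·E·I) (SI units).
  Case 1: delta = (5 × 6980 × 5.27^4) / (384 × (8.73 × 10¹⁰) × 0.000197) = 0.004076 m = 4.076 mm
  Case 2: delta = (5 × 22400 × 4.94^4) / (384 × (1.63 × 10¹¹) × 0.000978) = 0.00109 m = 1.09 mm
  Case 3: delta = (5 × 22100 × 4.74^4) / (384 × (1.88 × 10¹¹) × 0.000414) = 0.001866 m = 1.866 mm
  Case 4: delta = (5 × 45100 × 4.11^4) / (384 × (8.64 × 10¹⁰) × (7.58 × 10⁻⁵)) = 0.02559 m = 25.59 mm
Ordering: 25.59 mm (case 4) > 4.076 mm (case 1) > 1.866 mm (case 3) > 1.09 mm (case 2)
Final answer: 4, 1, 3, 2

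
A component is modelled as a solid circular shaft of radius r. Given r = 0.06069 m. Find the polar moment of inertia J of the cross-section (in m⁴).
Model: a solid circular shaft of radius r, so J = (π·r^4) / 2.
Substitute:
  J = (π × 0.06069^4) / 2
  J = 2.131 × 10⁻⁵ m⁴
Final answer: J = 2.131 × 10⁻⁵ m⁴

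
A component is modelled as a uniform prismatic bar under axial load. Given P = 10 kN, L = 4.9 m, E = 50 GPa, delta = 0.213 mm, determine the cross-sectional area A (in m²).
Model: a uniform prismatic bar under axial load, so delta = (P·L) / (A·E).
Solve for A: A = (P·L) / (delta·E).
Convert to SI units:
  P = 10 kN = 10000 N
  E = 50 GPa = 5 × 10¹⁰ Pa
  delta = 0.213 mm = 0.000213 m
Substitute:
  A = (10000 × 4.9) / (0.000213 × (5 × 10¹⁰))
  A = 0.004601 m²
Final answer: A = 0.004601 m²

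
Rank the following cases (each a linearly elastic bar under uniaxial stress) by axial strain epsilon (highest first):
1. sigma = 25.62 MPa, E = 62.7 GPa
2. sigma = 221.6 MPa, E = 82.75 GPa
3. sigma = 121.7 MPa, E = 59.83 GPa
Model: a linearly elastic bar under uniaxial stress, so epsilon = sigma / E (SI units).
  Case 1: epsilon = (2.562 × 10⁷) / (6.27 × 10¹⁰) = 0.0004086
  Case 2: epsilon = (2.216 × 10⁸) / (8.275 × 10¹⁰) = 0.002678
  Case 3: epsilon = (1.217 × 10⁸) / (5.983 × 10¹⁰) = 0.002034
Ordering: 0.002678 (case 2) > 0.002034 (case 3) > 0.0004086 (case 1)
Final answer: 2, 3, 1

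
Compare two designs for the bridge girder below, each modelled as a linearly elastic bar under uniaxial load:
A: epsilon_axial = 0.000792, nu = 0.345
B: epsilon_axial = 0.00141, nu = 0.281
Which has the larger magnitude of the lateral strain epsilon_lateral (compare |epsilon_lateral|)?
Model: a linearly elastic bar under uniaxial load, so epsilon_lateral = -nu·epsilon_axial (SI units).
  A: epsilon_lateral = -(0.345 × 0.000792) = -0.0002732
  B: epsilon_lateral = -(0.281 × 0.00141) = -0.0003962
|epsilon_lateral|: A = 0.0002732, B = 0.0003962, so B is larger in magnitude.
Final answer: B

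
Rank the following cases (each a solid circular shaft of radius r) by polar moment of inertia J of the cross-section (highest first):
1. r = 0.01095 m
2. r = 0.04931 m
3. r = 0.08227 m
Model: a solid circular shaft of radius r, so J = (π·r^4) / 2 (SI units).
  Case 1: J = (π × 0.01095^4) / 2 = 2.258 × 10⁻⁸ m⁴
  Case 2: J = (π × 0.04931^4) / 2 = 9.287 × 10⁻⁶ m⁴
  Case 3: J = (π × 0.08227^4) / 2 = 7.196 × 10⁻⁵ m⁴
Ordering: 7.196 × 10⁻⁵ m⁴ (case 3) > 9.287 × 10⁻⁶ m⁴ (case 2) > 2.258 × 10⁻⁸ m⁴ (case 1)
Final answer: 3, 2, 1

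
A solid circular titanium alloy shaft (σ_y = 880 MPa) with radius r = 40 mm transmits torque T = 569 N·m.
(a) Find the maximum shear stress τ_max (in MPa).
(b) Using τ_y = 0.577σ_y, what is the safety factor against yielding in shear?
(a) For a solid circular shaft, τ_max = T·r/J with J = π·r^4/2, i.e. τ_max = 2·T / (π·r^3). Convert r = 40 mm = 0.04 m.
  τ_max = (2 × 569) / (π × 0.04^3) = 5.66 × 10⁶ Pa = 5.66 MPa
(b) τ_y = 0.577 × 880 = 507.76 MPa
  SF = τ_y/τ_max = 507.76 / 5.66 = 89.71
Final answer: (a) τ_max = 5.66 MPa, (b) SF = 89.71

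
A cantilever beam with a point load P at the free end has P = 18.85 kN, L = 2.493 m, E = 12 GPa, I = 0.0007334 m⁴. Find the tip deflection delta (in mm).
Model: a cantilever beam with a point load P at the free end, so delta = (P·L^3) / (3·E·I).
Convert to SI units:
  P = 18.85 kN = 18850 N
  E = 12 GPa = 1.2 × 10¹⁰ Pa
Substitute:
  delta = (18850 × 2.493^3) / (3 × (1.2 × 10¹⁰) × 0.0007334)
  delta = 0.01106 m
Convert: delta = 0.01106 m = 11.06 mm
Final answer: delta = 11.06 mm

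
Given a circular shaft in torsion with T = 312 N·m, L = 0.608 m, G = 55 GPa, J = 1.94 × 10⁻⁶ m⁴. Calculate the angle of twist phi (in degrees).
Model: a circular shaft in torsion, so phi = (T·L) / (G·J).
Convert to SI units:
  G = 55 GPa = 5.5 × 10¹⁰ Pa
Substitute:
  phi = (312 × 0.608) / ((5.5 × 10¹⁰) × (1.94 × 10⁻⁶))
  phi = 0.001778 rad
Convert to degrees: phi = 0.001778 × 180/π = 0.1019°
Final answer: phi = 0.1019°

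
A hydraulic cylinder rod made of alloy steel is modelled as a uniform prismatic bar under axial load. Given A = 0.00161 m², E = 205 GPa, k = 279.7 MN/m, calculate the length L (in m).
Model: a uniform prismatic bar under axial load, so k = (A·E) / L.
Solve for L: L = (A·E) / k.
Convert to SI units:
  E = 205 GPa = 2.05 × 10¹¹ Pa
  k = 279.7 MN/m = 2.797 × 10⁸ N/m
Substitute:
  L = (0.00161 × (2.05 × 10¹¹)) / (2.797 × 10⁸)
  L = 1.18 m
Final answer: L = 1.18 m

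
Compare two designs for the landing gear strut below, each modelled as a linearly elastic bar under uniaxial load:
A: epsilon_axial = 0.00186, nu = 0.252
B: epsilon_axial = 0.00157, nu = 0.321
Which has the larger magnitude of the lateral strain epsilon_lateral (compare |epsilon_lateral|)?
Model: a linearly elastic bar under uniaxial load, so epsilon_lateral = -nu·epsilon_axial (SI units).
  A: epsilon_lateral = -(0.252 × 0.00186) = -0.0004687
  B: epsilon_lateral = -(0.321 × 0.00157) = -0.000504
|epsilon_lateral|: A = 0.0004687, B = 0.000504, so B is larger in magnitude.
Final answer: B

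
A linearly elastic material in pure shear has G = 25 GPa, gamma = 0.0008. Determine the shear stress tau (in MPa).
Model: a linearly elastic material in pure shear, so tau = G·gamma.
Convert to SI units:
  G = 25 GPa = 2.5 × 10¹⁰ Pa
Substitute:
  tau = (2.5 × 10¹⁰) × 0.0008
  tau = 2 × 10⁷ Pa
Convert: tau = 2 × 10⁷ Pa = 20 MPa
Final answer: tau = 20 MPa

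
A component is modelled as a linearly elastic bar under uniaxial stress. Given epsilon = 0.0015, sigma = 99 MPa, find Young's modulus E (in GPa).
Model: a linearly elastic bar under uniaxial stress, so sigma = E·epsilon.
Solve for E: E = sigma / epsilon.
Convert to SI units:
  sigma = 99 MPa = 9.9 × 10⁷ Pa
Substitute:
  E = (9.9 × 10⁷) / 0.0015
  E = 6.6 × 10¹⁰ Pa
Convert: E = 6.6 × 10¹⁰ Pa = 66 GPa
Final answer: E = 66 GPa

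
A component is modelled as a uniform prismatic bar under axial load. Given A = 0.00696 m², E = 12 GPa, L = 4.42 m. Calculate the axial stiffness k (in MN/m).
Model: a uniform prismatic bar under axial load, so k = (A·E) / L.
Convert to SI units:
  E = 12 GPa = 1.2 × 10¹⁰ Pa
Substitute:
  k = (0.00696 × (1.2 × 10¹⁰)) / 4.42
  k = 1.89 × 10⁷ N/m
Convert: k = 1.89 × 10⁷ N/m = 18.9 MN/m
Final answer: k = 18.9 MN/m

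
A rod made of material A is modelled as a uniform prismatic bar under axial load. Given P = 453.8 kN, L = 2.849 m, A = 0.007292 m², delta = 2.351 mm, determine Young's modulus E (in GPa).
Model: a uniform prismatic bar under axial load, so delta = (P·L) / (A·E).
Solve for E: E = (P·L) / (delta·A).
Convert to SI units:
  P = 453.8 kN = 453800 N
  delta = 2.351 mm = 0.002351 m
Substitute:
  E = (453800 × 2.849) / (0.002351 × 0.007292)
  E = 7.541 × 10¹⁰ Pa
Convert: E = 7.541 × 10¹⁰ Pa = 75.41 GPa
Final answer: E = 75.41 GPa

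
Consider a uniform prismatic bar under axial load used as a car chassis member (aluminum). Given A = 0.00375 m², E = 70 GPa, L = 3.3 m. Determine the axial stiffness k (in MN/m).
Model: a uniform prismatic bar under axial load, so k = (A·E) / L.
Convert to SI units:
  E = 70 GPa = 7 × 10¹⁰ Pa
Substitute:
  k = (0.00375 × (7 × 10¹⁰)) / 3.3
  k = 7.955 × 10⁷ N/m
Convert: k = 7.955 × 10⁷ N/m = 79.55 MN/m
Final answer: k = 79.55 MN/m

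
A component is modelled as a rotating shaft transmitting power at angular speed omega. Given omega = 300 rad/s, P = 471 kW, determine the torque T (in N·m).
Model: a rotating shaft transmitting power at angular speed omega, so P = T·omega.
Solve for T: T = P / omega.
Convert to SI units:
  P = 471 kW = 471000 W
Substitute:
  T = 471000 / 300
  T = 1570 N·m
Final answer: T = 1570 N·m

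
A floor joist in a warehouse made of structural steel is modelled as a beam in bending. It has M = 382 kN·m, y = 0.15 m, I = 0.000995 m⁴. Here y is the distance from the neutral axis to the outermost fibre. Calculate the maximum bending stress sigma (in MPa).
Model: a beam in bending, so sigma = (M·y) / I.
Convert to SI units:
  M = 382 kN·m = 382000 N·m
Substitute:
  sigma = (382000 × 0.15) / 0.000995
  sigma = 5.759 × 10⁷ Pa
Convert: sigma = 5.759 × 10⁷ Pa = 57.59 MPa
Final answer: sigma = 57.59 MPa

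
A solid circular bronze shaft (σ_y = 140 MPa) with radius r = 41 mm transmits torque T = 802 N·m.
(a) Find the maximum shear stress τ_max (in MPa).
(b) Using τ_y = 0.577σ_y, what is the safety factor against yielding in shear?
(a) For a solid circular shaft, τ_max = T·r/J with J = π·r^4/2, i.e. τ_max = 2·T / (π·r^3). Convert r = 41 mm = 0.041 m.
  τ_max = (2 × 802) / (π × 0.041^3) = 7.408 × 10⁶ Pa = 7.408 MPa
(b) τ_y = 0.577 × 140 = 80.78 MPa
  SF = τ_y/τ_max = 80.78 / 7.408 = 10.9
Final answer: (a) τ_max = 7.408 MPa, (b) SF = 10.9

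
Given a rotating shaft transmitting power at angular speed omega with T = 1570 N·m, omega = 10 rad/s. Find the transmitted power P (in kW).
Model: a rotating shaft transmitting power at angular speed omega, so P = T·omega.
Substitute:
  P = 1570 × 10
  P = 15700 W
Convert: P = 15700 W = 15.7 kW
Final answer: P = 15.7 kW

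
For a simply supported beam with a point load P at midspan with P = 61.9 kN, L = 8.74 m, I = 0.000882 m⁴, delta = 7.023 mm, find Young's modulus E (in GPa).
Model: a simply supported beam with a point load P at midspan, so delta = (P·L^3) / (48·E·I).
Solve for E: E = (P·L^3) / (48·delta·I).
Convert to SI units:
  P = 61.9 kN = 61900 N
  delta = 7.023 mm = 0.007023 m
Substitute:
  E = (61900 × 8.74^3) / (48 × 0.007023 × 0.000882)
  E = 1.39 × 10¹¹ Pa
Convert: E = 1.39 × 10¹¹ Pa = 139 GPa
Final answer: E = 139 GPa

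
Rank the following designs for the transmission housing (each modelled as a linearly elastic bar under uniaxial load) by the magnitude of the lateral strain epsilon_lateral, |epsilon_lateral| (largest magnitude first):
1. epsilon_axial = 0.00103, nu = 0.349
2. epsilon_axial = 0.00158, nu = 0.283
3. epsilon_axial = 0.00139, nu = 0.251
Model: a linearly elastic bar under uniaxial load, so epsilon_lateral = -nu·epsilon_axial (SI units).
  Case 1: epsilon_lateral = -(0.349 × 0.00103) = -0.0003595
  Case 2: epsilon_lateral = -(0.283 × 0.00158) = -0.0004471
  Case 3: epsilon_lateral = -(0.251 × 0.00139) = -0.0003489
Ordering by |epsilon_lateral|: 0.0004471 (case 2) > 0.0003595 (case 1) > 0.0003489 (case 3)
Final answer: 2, 1, 3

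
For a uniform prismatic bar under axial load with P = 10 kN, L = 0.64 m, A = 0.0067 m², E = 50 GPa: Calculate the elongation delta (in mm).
Model: a uniform prismatic bar under axial load, so delta = (P·L) / (A·E).
Convert to SI units:
  P = 10 kN = 10000 N
  E = 50 GPa = 5 × 10¹⁰ Pa
Substitute:
  delta = (10000 × 0.64) / (0.0067 × (5 × 10¹⁰))
  delta = 1.91 × 10⁻⁵ m
Convert: delta = 1.91 × 10⁻⁵ m = 0.0191 mm
Final answer: delta = 0.0191 mm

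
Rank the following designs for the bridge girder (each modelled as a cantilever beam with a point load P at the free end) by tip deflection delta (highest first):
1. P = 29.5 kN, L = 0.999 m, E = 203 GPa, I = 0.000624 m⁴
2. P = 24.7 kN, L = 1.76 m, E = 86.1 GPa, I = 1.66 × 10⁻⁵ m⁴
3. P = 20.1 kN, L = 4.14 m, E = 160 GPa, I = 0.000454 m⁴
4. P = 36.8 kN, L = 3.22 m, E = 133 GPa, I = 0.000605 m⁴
Model: a cantilever beam with a point load P at the free end, so delta = (P·L^3) / (3·E·I) (SI units).
  Case 1: delta = (29500 × 0.999^3) / (3 × (2.03 × 10¹¹) × 0.000624) = 7.74 × 10⁻⁵ m = 0.0774 mm
  Case 2: delta = (24700 × 1.76^3) / (3 × (8.61 × 10¹⁰) × (1.66 × 10⁻⁵)) = 0.03141 m = 31.41 mm
  Case 3: delta = (20100 × 4.14^3) / (3 × (1.6 × 10¹¹) × 0.000454) = 0.006545 m = 6.545 mm
  Case 4: delta = (36800 × 3.22^3) / (3 × (1.33 × 10¹¹) × 0.000605) = 0.00509 m = 5.09 mm
Ordering: 31.41 mm (case 2) > 6.545 mm (case 3) > 5.09 mm (case 4) > 0.0774 mm (case 1)
Final answer: 2, 3, 4, 1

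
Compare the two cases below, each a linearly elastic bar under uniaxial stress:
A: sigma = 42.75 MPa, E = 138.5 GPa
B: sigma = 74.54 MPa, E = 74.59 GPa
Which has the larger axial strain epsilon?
Model: a linearly elastic bar under uniaxial stress, so epsilon = sigma / E (SI units).
  A: epsilon = (4.275 × 10⁷) / (1.385 × 10¹¹) = 0.0003087
  B: epsilon = (7.454 × 10⁷) / (7.459 × 10¹⁰) = 0.0009993
0.0009993 > 0.0003087, so B is larger.
Final answer: B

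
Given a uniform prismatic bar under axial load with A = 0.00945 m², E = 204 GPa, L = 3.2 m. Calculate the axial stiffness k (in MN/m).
Model: a uniform prismatic bar under axial load, so k = (A·E) / L.
Convert to SI units:
  E = 204 GPa = 2.04 × 10¹¹ Pa
Substitute:
  k = (0.00945 × (2.04 × 10¹¹)) / 3.2
  k = 6.024 × 10⁸ N/m
Convert: k = 6.024 × 10⁸ N/m = 602.4 MN/m
Final answer: k = 602.4 MN/m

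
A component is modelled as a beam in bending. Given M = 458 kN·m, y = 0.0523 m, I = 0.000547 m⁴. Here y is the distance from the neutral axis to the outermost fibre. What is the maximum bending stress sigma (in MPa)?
Model: a beam in bending, so sigma = (M·y) / I.
Convert to SI units:
  M = 458 kN·m = 458000 N·m
Substitute:
  sigma = (458000 × 0.0523) / 0.000547
  sigma = 4.379 × 10⁷ Pa
Convert: sigma = 4.379 × 10⁷ Pa = 43.79 MPa
Final answer: sigma = 43.79 MPa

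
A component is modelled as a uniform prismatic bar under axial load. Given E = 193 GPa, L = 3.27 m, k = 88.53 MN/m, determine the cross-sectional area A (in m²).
Model: a uniform prismatic bar under axial load, so k = (A·E) / L.
Solve for A: A = (k·L) / E.
Convert to SI units:
  E = 193 GPa = 1.93 × 10¹¹ Pa
  k = 88.53 MN/m = 8.853 × 10⁷ N/m
Substitute:
  A = ((8.853 × 10⁷) × 3.27) / (1.93 × 10¹¹)
  A = 0.0015 m²
Final answer: A = 0.0015 m²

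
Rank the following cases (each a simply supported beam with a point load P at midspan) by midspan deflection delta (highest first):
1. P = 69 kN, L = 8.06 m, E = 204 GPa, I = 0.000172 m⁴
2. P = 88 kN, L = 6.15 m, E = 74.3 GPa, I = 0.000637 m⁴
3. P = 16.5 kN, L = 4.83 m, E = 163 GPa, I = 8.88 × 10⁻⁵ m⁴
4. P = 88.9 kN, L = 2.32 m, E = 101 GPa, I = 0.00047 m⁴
Model: a simply supported beam with a point load P at midspan, so delta = (P·L^3) / (48·E·I) (SI units).
  Case 1: delta = (69000 × 8.06^3) / (48 × (2.04 × 10¹¹) × 0.000172) = 0.02145 m = 21.45 mm
  Case 2: delta = (88000 × 6.15^3) / (48 × (7.43 × 10¹⁰) × 0.000637) = 0.00901 m = 9.01 mm
  Case 3: delta = (16500 × 4.83^3) / (48 × (1.63 × 10¹¹) × (8.88 × 10⁻⁵)) = 0.002676 m = 2.676 mm
  Case 4: delta = (88900 × 2.32^3) / (48 × (1.01 × 10¹¹) × 0.00047) = 0.0004872 m = 0.4872 mm
Ordering: 21.45 mm (case 1) > 9.01 mm (case 2) > 2.676 mm (case 3) > 0.4872 mm (case 4)
Final answer: 1, 2, 3, 4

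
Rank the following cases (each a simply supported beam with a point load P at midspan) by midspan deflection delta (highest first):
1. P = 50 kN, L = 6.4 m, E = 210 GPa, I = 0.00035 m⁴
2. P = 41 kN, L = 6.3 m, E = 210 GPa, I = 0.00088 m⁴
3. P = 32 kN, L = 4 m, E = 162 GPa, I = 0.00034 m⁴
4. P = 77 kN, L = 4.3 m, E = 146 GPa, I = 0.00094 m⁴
Model: a simply supported beam with a point load P at midspan, so delta = (P·L^3) / (48·E·I) (SI units).
  Case 1: delta = (50000 × 6.4^3) / (48 × (2.1 × 10¹¹) × 0.00035) = 0.003715 m = 3.715 mm
  Case 2: delta = (41000 × 6.3^3) / (48 × (2.1 × 10¹¹) × 0.00088) = 0.001156 m = 1.156 mm
  Case 3: delta = (32000 × 4^3) / (48 × (1.62 × 10¹¹) × 0.00034) = 0.0007746 m = 0.7746 mm
  Case 4: delta = (77000 × 4.3^3) / (48 × (1.46 × 10¹¹) × 0.00094) = 0.0009293 m = 0.9293 mm
Ordering: 3.715 mm (case 1) > 1.156 mm (case 2) > 0.9293 mm (case 4) > 0.7746 mm (case 3)
Final answer: 1, 2, 4, 3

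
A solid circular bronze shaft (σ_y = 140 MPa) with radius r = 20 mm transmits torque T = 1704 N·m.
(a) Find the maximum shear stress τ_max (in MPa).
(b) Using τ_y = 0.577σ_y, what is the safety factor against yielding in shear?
(a) For a solid circular shaft, τ_max = T·r/J with J = π·r^4/2, i.e. τ_max = 2·T / (π·r^3). Convert r = 20 mm = 0.02 m.
  τ_max = (2 × 1704) / (π × 0.02^3) = 1.356 × 10⁸ Pa = 135.6 MPa
(b) τ_y = 0.577 × 140 = 80.78 MPa
  SF = τ_y/τ_max = 80.78 / 135.6 = 0.5957
Final answer: (a) τ_max = 135.6 MPa, (b) SF = 0.5957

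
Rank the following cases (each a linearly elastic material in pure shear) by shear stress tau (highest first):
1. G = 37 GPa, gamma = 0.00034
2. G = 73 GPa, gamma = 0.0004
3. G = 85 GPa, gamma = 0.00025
Model: a linearly elastic material in pure shear, so tau = G·gamma (SI units).
  Case 1: tau = (3.7 × 10¹⁰) × 0.00034 = 1.258 × 10⁷ Pa = 12.58 MPa
  Case 2: tau = (7.3 × 10¹⁰) × 0.0004 = 2.92 × 10⁷ Pa = 29.2 MPa
  Case 3: tau = (8.5 × 10¹⁰) × 0.00025 = 2.125 × 10⁷ Pa = 21.25 MPa
Ordering: 29.2 MPa (case 2) > 21.25 MPa (case 3) > 12.58 MPa (case 1)
Final answer: 2, 3, 1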